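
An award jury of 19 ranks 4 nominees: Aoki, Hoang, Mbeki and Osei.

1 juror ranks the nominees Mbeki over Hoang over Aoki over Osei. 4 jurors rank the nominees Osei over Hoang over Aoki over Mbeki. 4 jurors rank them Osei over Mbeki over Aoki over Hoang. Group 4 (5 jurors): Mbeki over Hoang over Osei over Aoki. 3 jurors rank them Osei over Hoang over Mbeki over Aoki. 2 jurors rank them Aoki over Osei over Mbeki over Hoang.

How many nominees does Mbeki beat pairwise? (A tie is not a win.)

2

Mbeki against each rival (19 jurors):
Mbeki vs Aoki: Mbeki preferred on 1+4+5+3 = 13 ballots; Mbeki wins 13–6.
Mbeki vs Hoang: Mbeki is ranked higher on 1+4+5+2 = 12 ballots, Hoang on 7. Mbeki wins 12–7.
Mbeki vs Osei: Mbeki preferred on 1+5 = 6 ballots; Osei wins 13–6.
Mbeki beats Aoki, Hoang; loses to Osei — 2 pairwise wins.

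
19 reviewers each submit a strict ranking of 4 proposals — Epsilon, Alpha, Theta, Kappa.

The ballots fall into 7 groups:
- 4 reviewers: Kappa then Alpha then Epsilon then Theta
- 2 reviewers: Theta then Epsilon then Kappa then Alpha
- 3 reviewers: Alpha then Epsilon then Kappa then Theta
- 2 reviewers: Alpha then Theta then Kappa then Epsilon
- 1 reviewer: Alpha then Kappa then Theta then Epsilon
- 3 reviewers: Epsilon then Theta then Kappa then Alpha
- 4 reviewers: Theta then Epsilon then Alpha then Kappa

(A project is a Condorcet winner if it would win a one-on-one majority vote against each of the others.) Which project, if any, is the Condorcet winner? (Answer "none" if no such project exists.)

Head-to-head results (19 reviewers):
Epsilon vs Alpha: Alpha, 10–9.
Epsilon–Theta: Epsilon 10–9.
Epsilon vs Kappa: Epsilon wins 12–7.
Alpha vs Theta: Alpha, 10–9.
Alpha–Kappa: Alpha 10–9.
Theta–Kappa: Theta 11–8.
Only Alpha has no losses; Alpha is the Condorcet winner.

Alpha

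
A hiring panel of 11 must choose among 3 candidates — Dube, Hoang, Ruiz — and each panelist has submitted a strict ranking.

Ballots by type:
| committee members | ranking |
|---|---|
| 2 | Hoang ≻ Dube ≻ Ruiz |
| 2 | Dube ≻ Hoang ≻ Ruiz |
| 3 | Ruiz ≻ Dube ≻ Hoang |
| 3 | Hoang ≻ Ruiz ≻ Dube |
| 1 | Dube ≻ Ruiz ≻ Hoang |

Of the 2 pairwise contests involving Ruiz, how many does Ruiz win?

Ruiz against each rival (11 committee members):
Ruiz–Dube: Ruiz 6–5.
Ruiz vs Hoang: Ruiz preferred on 3+1 = 4 ballots; Hoang wins 7–4.
Ruiz beats Dube; loses to Hoang — 1 pairwise win.

1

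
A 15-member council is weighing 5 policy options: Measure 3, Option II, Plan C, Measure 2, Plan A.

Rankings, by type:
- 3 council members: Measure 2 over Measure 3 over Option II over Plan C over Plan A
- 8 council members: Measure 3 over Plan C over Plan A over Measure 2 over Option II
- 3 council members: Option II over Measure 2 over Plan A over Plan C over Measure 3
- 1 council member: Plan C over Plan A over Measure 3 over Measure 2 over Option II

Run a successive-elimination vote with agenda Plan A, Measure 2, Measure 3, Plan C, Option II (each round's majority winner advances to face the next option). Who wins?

Round 1: Plan A vs Measure 2 — 9–6, Plan A advances.
Round 2: Plan A vs Measure 3 — 4–11, Measure 3 advances.
Round 3: Measure 3 vs Plan C — 11–4, Measure 3 advances.
Round 4: Measure 3 vs Option II — 12–3, Measure 3 advances.
The agenda winner is Measure 3.

Measure 3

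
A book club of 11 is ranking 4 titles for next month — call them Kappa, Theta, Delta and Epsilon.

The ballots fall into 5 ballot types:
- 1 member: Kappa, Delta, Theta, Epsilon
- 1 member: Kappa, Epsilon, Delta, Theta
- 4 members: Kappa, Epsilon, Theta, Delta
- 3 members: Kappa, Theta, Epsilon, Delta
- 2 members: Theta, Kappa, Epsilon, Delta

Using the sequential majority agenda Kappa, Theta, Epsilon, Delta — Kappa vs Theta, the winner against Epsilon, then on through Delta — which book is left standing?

Round 1: Kappa vs Theta — 9–2, Kappa advances.
Round 2: Kappa vs Epsilon — 11–0, Kappa advances.
Round 3: Kappa vs Delta — 11–0, Kappa advances.
Kappa survives the agenda.

Kappa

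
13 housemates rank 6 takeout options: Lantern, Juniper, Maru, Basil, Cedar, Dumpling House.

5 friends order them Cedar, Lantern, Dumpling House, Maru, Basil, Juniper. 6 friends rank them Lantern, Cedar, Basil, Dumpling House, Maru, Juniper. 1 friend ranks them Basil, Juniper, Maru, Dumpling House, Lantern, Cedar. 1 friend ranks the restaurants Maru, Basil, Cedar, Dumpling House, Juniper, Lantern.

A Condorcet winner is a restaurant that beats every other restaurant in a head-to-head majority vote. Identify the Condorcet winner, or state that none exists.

Check each pair by majority over 13 ballots:
Lantern vs Juniper: Lantern preferred on 5+6 = 11 ballots; Lantern wins 11–2.
Lantern vs Maru: Lantern preferred on 5+6 = 11 ballots; Lantern wins 11–2.
Lantern–Basil: Lantern 11–2.
Lantern vs Cedar: Lantern, 7–6.
Lantern vs Dumpling House: Lantern wins 11–2.
Juniper vs Maru: 1 for Juniper, 12 for Maru — Maru by 12–1.
Juniper vs Basil: Juniper preferred on 0 ballots; Basil wins 13–0.
Juniper vs Cedar: Juniper is ranked higher on 1 ballot, Cedar on 12. Cedar wins 12–1.
Juniper vs Dumpling House: Dumpling House wins 12–1.
Maru vs Basil: Maru preferred on 5+1 = 6 ballots; Basil wins 7–6.
Maru vs Cedar: Cedar wins 11–2.
Maru vs Dumpling House: Dumpling House wins 11–2.
Basil–Cedar: Cedar 11–2.
Basil–Dumpling House: Basil 8–5.
Cedar vs Dumpling House: Cedar, 12–1.
Lantern wins every pairwise contest, so Lantern is the Condorcet winner.

Lantern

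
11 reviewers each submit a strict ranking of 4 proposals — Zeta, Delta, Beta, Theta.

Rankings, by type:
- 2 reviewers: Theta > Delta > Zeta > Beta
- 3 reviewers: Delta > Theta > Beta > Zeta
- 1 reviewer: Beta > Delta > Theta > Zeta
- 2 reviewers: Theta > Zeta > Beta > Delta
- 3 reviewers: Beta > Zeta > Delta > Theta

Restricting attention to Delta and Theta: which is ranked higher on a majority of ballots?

Ballots ranking Delta above Theta: 3 + 1 + 3 = 7.
Ballots ranking Theta above Delta: 11 − 7 = 4.
Delta wins the head-to-head 7–4.

Delta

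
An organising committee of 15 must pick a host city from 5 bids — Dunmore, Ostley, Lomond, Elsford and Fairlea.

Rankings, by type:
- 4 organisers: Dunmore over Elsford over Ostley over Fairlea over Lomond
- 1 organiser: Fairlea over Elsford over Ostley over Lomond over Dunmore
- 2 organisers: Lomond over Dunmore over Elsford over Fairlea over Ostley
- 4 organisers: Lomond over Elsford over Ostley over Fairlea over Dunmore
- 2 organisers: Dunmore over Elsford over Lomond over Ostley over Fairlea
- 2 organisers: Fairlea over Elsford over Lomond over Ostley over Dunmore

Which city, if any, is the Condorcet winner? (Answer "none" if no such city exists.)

Pairwise majorities:
Dunmore vs Ostley: 4+2+2 = 8 for Dunmore, 7 for Ostley — Dunmore by 8–7.
Dunmore vs Lomond: Dunmore is ranked higher on 4+2 = 6 ballots, Lomond on 9. Lomond wins 9–6.
Dunmore vs Elsford: Dunmore is ranked higher on 4+2+2 = 8 ballots, Elsford on 7. Dunmore wins 8–7.
Dunmore vs Fairlea: Dunmore preferred on 4+2+2 = 8 ballots; Dunmore wins 8–7.
Ostley vs Lomond: Ostley preferred on 4+1 = 5 ballots; Lomond wins 10–5.
Ostley vs Elsford: Ostley preferred on 0 ballots; Elsford wins 15–0.
Ostley vs Fairlea: 4+4+2 = 10 for Ostley, 5 for Fairlea — Ostley by 10–5.
Lomond vs Elsford: 2+4 = 6 for Lomond, 9 for Elsford — Elsford by 9–6.
Lomond vs Fairlea: Lomond is ranked higher on 2+4+2 = 8 ballots, Fairlea on 7. Lomond wins 8–7.
Elsford vs Fairlea: Elsford is ranked higher on 4+2+4+2 = 12 ballots, Fairlea on 3. Elsford wins 12–3.
No city is unbeaten: Dunmore loses to Lomond; Ostley loses to Dunmore; Lomond loses to Elsford; Elsford loses to Dunmore; Fairlea loses to Dunmore. In particular Dunmore > Elsford > Lomond > Dunmore is a majority cycle — no Condorcet winner exists.

none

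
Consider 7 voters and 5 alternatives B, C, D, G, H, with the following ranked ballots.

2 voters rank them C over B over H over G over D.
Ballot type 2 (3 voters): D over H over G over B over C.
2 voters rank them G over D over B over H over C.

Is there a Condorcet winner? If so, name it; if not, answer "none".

Check each pair by majority over 7 ballots:
B vs C: 3+2 = 5 for B, 2 for C — B by 5–2.
B vs D: 2 to 5, D.
B vs G: B preferred on 2 ballots; G wins 5–2.
B vs H: B preferred on 2+2 = 4 ballots; B wins 4–3.
C vs D: C is ranked higher on 2 ballots, D on 5. D wins 5–2.
C vs G: C is ranked higher on 2 ballots, G on 5. G wins 5–2.
C vs H: C is ranked higher on 2 ballots, H on 5. H wins 5–2.
D vs G: 3 for D, 4 for G — G by 4–3.
D vs H: D preferred on 3+2 = 5 ballots; D wins 5–2.
G vs H: G preferred on 2 ballots; H wins 5–2.
Every alternative loses at least once (B loses to D; C loses to B; D loses to G; G loses to H; H loses to B). The majority relation contains the cycle B beats H beats G beats B, so there is no Condorcet winner.

none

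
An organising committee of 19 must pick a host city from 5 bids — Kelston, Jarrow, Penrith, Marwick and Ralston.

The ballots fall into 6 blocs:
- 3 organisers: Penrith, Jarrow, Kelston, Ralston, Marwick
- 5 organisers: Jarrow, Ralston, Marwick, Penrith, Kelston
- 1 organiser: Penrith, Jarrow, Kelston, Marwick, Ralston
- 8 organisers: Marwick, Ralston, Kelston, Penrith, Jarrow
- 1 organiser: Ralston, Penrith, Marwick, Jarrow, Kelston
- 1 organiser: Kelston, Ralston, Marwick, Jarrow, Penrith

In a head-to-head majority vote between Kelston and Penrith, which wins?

Ballots ranking Kelston above Penrith: 8 + 1 = 9.
Ballots ranking Penrith above Kelston: 19 − 9 = 10.
Penrith wins the head-to-head 10–9.

Penrith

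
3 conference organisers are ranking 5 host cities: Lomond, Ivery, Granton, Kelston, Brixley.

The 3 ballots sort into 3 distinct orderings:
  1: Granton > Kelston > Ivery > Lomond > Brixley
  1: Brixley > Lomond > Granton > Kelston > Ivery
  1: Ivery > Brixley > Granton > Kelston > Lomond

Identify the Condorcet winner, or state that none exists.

none

Head-to-head results (3 organisers):
Lomond vs Ivery: Ivery wins 2–1.
Lomond vs Granton: Lomond preferred on 1 ballot; Granton wins 2–1.
Lomond vs Kelston: Lomond is ranked higher on 1 ballot, Kelston on 2. Kelston wins 2–1.
Lomond vs Brixley: Brixley wins 2–1.
Ivery vs Granton: Ivery preferred on 1 ballot; Granton wins 2–1.
Ivery vs Kelston: 1 for Ivery, 2 for Kelston — Kelston by 2–1.
Ivery vs Brixley: Ivery, 2–1.
Granton vs Kelston: 3 to 0, Granton.
Granton vs Brixley: Brixley, 2–1.
Kelston vs Brixley: 1 for Kelston, 2 for Brixley — Brixley by 2–1.
Each city drops at least one matchup (Lomond loses to Ivery; Ivery loses to Granton; Granton loses to Brixley; Kelston loses to Granton; Brixley loses to Ivery); the cycle Ivery → Brixley → Granton → Ivery rules out a Condorcet winner.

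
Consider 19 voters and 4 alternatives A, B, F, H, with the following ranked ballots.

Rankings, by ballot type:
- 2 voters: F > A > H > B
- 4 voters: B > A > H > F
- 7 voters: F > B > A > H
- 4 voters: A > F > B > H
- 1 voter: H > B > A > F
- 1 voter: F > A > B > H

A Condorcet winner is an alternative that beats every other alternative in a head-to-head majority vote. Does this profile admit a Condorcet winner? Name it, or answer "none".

Head-to-head results (19 voters):
A–B: B 12–7.
A vs F: F, 10–9.
A–H: A 18–1.
B vs F: F, 14–5.
B vs H: B wins 16–3.
F–H: F 14–5.
F defeats every rival head-to-head and is the Condorcet winner.

F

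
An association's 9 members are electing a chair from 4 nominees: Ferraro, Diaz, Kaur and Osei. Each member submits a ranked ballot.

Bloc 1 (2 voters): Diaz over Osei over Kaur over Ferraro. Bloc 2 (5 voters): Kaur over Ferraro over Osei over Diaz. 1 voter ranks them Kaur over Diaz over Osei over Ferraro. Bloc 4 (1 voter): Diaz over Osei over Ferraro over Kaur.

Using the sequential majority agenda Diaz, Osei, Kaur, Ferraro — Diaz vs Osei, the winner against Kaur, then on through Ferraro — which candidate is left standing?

Round 1: Diaz vs Osei — 4–5, Osei advances.
Round 2: Osei vs Kaur — 3–6, Kaur advances.
Round 3: Kaur vs Ferraro — 8–1, Kaur advances.
Kaur survives the agenda.

Kaur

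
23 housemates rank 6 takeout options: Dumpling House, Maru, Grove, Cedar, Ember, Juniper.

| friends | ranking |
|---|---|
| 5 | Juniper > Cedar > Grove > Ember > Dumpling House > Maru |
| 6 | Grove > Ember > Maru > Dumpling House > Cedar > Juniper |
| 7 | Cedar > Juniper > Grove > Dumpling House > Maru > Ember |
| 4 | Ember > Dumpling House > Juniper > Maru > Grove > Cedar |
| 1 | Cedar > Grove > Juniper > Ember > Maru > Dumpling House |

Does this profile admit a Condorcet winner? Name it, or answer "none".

Check each pair by majority over 23 ballots:
Dumpling House vs Maru: Dumpling House is ranked higher on 5+7+4 = 16 ballots, Maru on 7. Dumpling House wins 16–7.
Dumpling House–Grove: Grove 19–4.
Dumpling House vs Cedar: Cedar wins 13–10.
Dumpling House vs Ember: 7 for Dumpling House, 16 for Ember — Ember by 16–7.
Dumpling House vs Juniper: Dumpling House is ranked higher on 6+4 = 10 ballots, Juniper on 13. Juniper wins 13–10.
Maru vs Grove: Grove wins 19–4.
Maru vs Cedar: Cedar wins 13–10.
Maru–Ember: Ember 16–7.
Maru vs Juniper: 6 for Maru, 17 for Juniper — Juniper by 17–6.
Grove vs Cedar: Grove preferred on 6+4 = 10 ballots; Cedar wins 13–10.
Grove vs Ember: Grove is ranked higher on 5+6+7+1 = 19 ballots, Ember on 4. Grove wins 19–4.
Grove vs Juniper: 7 to 16, Juniper.
Cedar vs Ember: Cedar, 13–10.
Cedar vs Juniper: 14 to 9, Cedar.
Ember vs Juniper: 10 to 13, Juniper.
Cedar defeats every rival head-to-head and is the Condorcet winner.

Cedar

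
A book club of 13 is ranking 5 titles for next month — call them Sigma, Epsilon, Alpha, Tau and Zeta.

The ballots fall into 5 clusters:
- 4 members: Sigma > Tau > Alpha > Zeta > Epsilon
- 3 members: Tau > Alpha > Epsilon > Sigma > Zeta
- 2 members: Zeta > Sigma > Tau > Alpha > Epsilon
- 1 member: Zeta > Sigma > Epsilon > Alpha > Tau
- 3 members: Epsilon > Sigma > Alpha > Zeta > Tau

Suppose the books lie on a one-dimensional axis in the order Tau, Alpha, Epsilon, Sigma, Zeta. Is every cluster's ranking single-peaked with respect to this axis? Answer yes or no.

Axis positions: Tau=1, Alpha=2, Epsilon=3, Sigma=4, Zeta=5.
Cluster 1: ranking walks positions 4-1-2-5-3; Tau is ranked above Epsilon even though Epsilon lies between Tau and the peak Sigma on the axis — preferences dip and rise again. Not single-peaked.
Cluster 2 (peak Tau at position 1): ranking walks positions 1-2-3-4-5, expanding outward from the peak — single-peaked.
Cluster 3: ranking walks positions 5-4-1-2-3; Tau is ranked above Epsilon even though Epsilon lies between Tau and the peak Zeta on the axis — preferences dip and rise again. Not single-peaked.
Cluster 4 (peak Zeta at position 5): ranking walks positions 5-4-3-2-1, expanding outward from the peak — single-peaked.
Cluster 5 (peak Epsilon at position 3): ranking walks positions 3-4-2-5-1, expanding outward from the peak — single-peaked.
Cluster 1 violates single-peakedness, so the profile is not single-peaked on this axis.

no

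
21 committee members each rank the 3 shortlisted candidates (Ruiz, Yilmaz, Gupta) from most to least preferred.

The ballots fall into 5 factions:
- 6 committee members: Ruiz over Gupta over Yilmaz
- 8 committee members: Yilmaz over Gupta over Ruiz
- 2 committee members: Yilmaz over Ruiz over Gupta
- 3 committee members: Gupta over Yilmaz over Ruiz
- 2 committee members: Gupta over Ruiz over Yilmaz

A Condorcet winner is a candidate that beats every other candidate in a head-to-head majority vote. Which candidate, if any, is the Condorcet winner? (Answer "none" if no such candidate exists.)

Head-to-head results (21 committee members):
Ruiz vs Yilmaz: Ruiz preferred on 6+2 = 8 ballots; Yilmaz wins 13–8.
Ruiz vs Gupta: 6+2 = 8 for Ruiz, 13 for Gupta — Gupta by 13–8.
Yilmaz vs Gupta: Yilmaz is ranked higher on 8+2 = 10 ballots, Gupta on 11. Gupta wins 11–10.
Gupta beats each of Ruiz, Yilmaz — Gupta is the Condorcet winner.

Gupta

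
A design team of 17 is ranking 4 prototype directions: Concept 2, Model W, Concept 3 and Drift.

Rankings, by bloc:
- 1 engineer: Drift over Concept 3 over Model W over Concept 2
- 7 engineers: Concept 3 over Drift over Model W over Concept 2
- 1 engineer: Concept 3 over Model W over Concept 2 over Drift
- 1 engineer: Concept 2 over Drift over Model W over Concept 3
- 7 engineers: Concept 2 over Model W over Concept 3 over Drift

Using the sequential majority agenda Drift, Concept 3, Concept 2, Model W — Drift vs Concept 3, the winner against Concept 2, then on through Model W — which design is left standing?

Concept 3

Round 1: Drift vs Concept 3 — 2–15, Concept 3 advances.
Round 2: Concept 3 vs Concept 2 — 9–8, Concept 3 advances.
Round 3: Concept 3 vs Model W — 9–8, Concept 3 advances.
Concept 3 survives the agenda.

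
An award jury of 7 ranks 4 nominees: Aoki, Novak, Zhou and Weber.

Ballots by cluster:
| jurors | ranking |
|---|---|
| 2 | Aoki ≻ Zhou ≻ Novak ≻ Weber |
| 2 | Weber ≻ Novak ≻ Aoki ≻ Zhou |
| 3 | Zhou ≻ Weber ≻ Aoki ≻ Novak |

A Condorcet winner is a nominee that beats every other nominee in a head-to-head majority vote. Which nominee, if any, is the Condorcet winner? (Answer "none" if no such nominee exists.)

Pairwise majorities:
Aoki vs Novak: Aoki, 5–2.
Aoki vs Zhou: Aoki, 4–3.
Aoki–Weber: Weber 5–2.
Novak vs Zhou: Zhou wins 5–2.
Novak vs Weber: Weber, 5–2.
Zhou vs Weber: 5 to 2, Zhou.
No nominee is unbeaten: Aoki loses to Weber; Novak loses to Aoki; Zhou loses to Aoki; Weber loses to Zhou. In particular Aoki → Zhou → Weber → Aoki is a majority cycle — no Condorcet winner exists.

none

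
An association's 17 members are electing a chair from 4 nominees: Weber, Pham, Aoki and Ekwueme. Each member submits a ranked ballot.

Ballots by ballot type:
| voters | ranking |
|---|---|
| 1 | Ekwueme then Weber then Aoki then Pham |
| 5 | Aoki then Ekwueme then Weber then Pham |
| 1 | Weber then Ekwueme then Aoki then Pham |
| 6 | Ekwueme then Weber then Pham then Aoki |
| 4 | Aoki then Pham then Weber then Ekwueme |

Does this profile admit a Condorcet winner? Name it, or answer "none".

Head-to-head results (17 voters):
Weber–Pham: Weber 13–4.
Weber–Aoki: Aoki 9–8.
Weber–Ekwueme: Ekwueme 12–5.
Pham–Aoki: Aoki 11–6.
Pham–Ekwueme: Ekwueme 13–4.
Aoki vs Ekwueme: Aoki, 9–8.
Aoki beats each of Weber, Pham, Ekwueme — Aoki is the Condorcet winner.

Aoki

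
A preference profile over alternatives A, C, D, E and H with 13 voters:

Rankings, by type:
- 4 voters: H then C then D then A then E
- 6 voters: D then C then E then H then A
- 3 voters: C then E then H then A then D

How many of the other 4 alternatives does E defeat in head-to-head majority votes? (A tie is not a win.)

E against each rival (13 voters):
E vs A: E wins 9–4.
E vs C: C, 13–0.
E vs D: E is ranked higher on 3 ballots, D on 10. D wins 10–3.
E–H: E 9–4.
E beats A, H; loses to C, D — 2 pairwise wins.

2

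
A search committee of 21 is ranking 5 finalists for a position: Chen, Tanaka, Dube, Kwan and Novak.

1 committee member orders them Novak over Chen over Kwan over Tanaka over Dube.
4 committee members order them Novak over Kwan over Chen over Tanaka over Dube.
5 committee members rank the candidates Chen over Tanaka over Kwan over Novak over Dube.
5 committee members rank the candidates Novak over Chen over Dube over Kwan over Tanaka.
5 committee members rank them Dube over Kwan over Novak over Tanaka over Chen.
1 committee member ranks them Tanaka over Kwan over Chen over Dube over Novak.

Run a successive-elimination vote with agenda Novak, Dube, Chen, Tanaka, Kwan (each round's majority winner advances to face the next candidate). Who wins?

Kwan

Round 1: Novak vs Dube — 15–6, Novak advances.
Round 2: Novak vs Chen — 15–6, Novak advances.
Round 3: Novak vs Tanaka — 15–6, Novak advances.
Round 4: Novak vs Kwan — 10–11, Kwan advances.
Kwan survives the agenda.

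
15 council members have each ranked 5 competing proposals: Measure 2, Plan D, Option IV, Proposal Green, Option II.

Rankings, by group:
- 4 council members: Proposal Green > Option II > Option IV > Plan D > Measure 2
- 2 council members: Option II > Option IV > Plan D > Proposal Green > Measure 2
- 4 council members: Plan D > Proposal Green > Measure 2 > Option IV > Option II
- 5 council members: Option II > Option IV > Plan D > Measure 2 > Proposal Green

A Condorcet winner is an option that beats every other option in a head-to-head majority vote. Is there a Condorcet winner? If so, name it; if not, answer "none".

Pairwise majorities:
Measure 2 vs Plan D: Measure 2 preferred on 0 ballots; Plan D wins 15–0.
Measure 2 vs Option IV: 4 for Measure 2, 11 for Option IV — Option IV by 11–4.
Measure 2 vs Proposal Green: Measure 2 is ranked higher on 5 ballots, Proposal Green on 10. Proposal Green wins 10–5.
Measure 2 vs Option II: Measure 2 preferred on 4 ballots; Option II wins 11–4.
Plan D vs Option IV: Plan D is ranked higher on 4 ballots, Option IV on 11. Option IV wins 11–4.
Plan D vs Proposal Green: 2+4+5 = 11 for Plan D, 4 for Proposal Green — Plan D by 11–4.
Plan D vs Option II: 4 to 11, Option II.
Option IV vs Proposal Green: 2+5 = 7 for Option IV, 8 for Proposal Green — Proposal Green by 8–7.
Option IV vs Option II: Option IV is ranked higher on 4 ballots, Option II on 11. Option II wins 11–4.
Proposal Green vs Option II: Proposal Green is ranked higher on 4+4 = 8 ballots, Option II on 7. Proposal Green wins 8–7.
Each option drops at least one matchup (Measure 2 loses to Plan D; Plan D loses to Option IV; Option IV loses to Proposal Green; Proposal Green loses to Plan D; Option II loses to Proposal Green); the cycle Plan D > Proposal Green > Option IV > Plan D rules out a Condorcet winner.

none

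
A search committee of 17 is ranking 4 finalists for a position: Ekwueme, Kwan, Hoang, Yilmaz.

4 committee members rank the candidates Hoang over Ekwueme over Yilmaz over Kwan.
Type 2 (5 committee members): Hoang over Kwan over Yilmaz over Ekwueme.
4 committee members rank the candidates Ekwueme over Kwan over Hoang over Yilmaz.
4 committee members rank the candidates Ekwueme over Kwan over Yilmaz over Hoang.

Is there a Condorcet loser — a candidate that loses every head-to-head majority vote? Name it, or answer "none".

Head-to-head results (17 committee members):
Ekwueme vs Kwan: Ekwueme wins 12–5.
Ekwueme–Hoang: Hoang 9–8.
Ekwueme vs Yilmaz: 12 to 5, Ekwueme.
Kwan vs Hoang: 8 to 9, Hoang.
Kwan vs Yilmaz: 13 to 4, Kwan.
Hoang vs Yilmaz: Hoang preferred on 4+5+4 = 13 ballots; Hoang wins 13–4.
Yilmaz is beaten in every head-to-head and is the Condorcet loser.

Yilmaz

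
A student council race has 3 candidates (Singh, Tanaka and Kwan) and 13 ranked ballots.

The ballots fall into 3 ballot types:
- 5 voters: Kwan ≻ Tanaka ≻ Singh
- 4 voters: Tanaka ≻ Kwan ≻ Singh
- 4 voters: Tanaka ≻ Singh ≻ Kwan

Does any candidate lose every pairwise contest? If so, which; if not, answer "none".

Pairwise majorities:
Singh vs Tanaka: Singh preferred on 0 ballots; Tanaka wins 13–0.
Singh vs Kwan: 4 for Singh, 9 for Kwan — Kwan by 9–4.
Tanaka vs Kwan: Tanaka wins 8–5.
Only Singh has no wins; Singh is the Condorcet loser.

Singh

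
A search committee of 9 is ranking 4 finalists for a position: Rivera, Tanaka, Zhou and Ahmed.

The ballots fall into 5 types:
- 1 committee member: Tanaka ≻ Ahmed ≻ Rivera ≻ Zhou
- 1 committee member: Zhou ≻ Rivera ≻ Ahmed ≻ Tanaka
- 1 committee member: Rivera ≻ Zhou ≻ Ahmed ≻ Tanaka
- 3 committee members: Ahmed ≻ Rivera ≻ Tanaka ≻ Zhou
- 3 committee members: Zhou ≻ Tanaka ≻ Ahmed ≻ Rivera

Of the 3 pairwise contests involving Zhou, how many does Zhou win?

2

Zhou against each rival (9 committee members):
Zhou vs Rivera: 1+3 = 4 for Zhou, 5 for Rivera — Rivera by 5–4.
Zhou vs Tanaka: 5 to 4, Zhou.
Zhou–Ahmed: Zhou 5–4.
Zhou beats Tanaka, Ahmed; loses to Rivera — 2 pairwise wins.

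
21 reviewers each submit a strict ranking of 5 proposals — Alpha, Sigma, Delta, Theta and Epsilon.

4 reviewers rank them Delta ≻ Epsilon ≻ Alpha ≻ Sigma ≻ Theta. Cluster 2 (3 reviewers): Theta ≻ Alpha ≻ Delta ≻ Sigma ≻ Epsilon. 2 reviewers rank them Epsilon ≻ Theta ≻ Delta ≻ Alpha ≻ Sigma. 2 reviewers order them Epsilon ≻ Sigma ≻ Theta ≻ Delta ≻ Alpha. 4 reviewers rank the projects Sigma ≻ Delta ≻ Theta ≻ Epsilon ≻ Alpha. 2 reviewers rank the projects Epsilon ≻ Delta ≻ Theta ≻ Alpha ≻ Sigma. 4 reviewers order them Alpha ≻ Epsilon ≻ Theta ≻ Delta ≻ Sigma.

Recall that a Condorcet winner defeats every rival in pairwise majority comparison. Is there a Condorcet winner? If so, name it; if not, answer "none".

none

Head-to-head results (21 reviewers):
Alpha–Sigma: Alpha 15–6.
Alpha–Delta: Delta 14–7.
Alpha vs Theta: Theta, 13–8.
Alpha–Epsilon: Epsilon 14–7.
Sigma vs Delta: Delta wins 15–6.
Sigma vs Theta: Theta, 11–10.
Sigma vs Epsilon: Epsilon, 14–7.
Delta vs Theta: Theta, 11–10.
Delta vs Epsilon: Delta wins 11–10.
Theta–Epsilon: Epsilon 14–7.
Every project loses at least once (Alpha loses to Delta; Sigma loses to Alpha; Delta loses to Theta; Theta loses to Epsilon; Epsilon loses to Delta). The majority relation contains the cycle Delta beats Epsilon beats Theta beats Delta, so there is no Condorcet winner.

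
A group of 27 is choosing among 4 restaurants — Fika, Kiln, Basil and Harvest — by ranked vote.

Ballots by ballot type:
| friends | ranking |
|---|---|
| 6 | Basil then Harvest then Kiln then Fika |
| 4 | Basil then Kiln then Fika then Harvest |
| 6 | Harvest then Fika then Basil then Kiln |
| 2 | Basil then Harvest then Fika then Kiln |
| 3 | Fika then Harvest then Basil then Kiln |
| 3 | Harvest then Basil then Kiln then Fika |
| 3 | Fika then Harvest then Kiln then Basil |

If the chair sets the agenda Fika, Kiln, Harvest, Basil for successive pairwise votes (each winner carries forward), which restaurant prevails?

Round 1: Fika vs Kiln — 14–13, Fika advances.
Round 2: Fika vs Harvest — 10–17, Harvest advances.
Round 3: Harvest vs Basil — 15–12, Harvest advances.
The agenda winner is Harvest.

Harvest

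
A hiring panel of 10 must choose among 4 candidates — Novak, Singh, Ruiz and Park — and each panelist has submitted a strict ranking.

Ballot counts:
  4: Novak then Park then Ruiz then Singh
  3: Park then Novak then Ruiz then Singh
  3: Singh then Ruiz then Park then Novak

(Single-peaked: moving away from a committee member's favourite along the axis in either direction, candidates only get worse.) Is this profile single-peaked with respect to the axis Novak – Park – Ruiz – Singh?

Axis positions: Novak=1, Park=2, Ruiz=3, Singh=4.
Ballot type 1 (peak Novak at position 1): ranking walks positions 1-2-3-4, expanding outward from the peak — single-peaked.
Ballot type 2 (peak Park at position 2): ranking walks positions 2-1-3-4, expanding outward from the peak — single-peaked.
Ballot type 3 (peak Singh at position 4): ranking walks positions 4-3-2-1, expanding outward from the peak — single-peaked.
Every ranking is single-peaked on this axis.

yes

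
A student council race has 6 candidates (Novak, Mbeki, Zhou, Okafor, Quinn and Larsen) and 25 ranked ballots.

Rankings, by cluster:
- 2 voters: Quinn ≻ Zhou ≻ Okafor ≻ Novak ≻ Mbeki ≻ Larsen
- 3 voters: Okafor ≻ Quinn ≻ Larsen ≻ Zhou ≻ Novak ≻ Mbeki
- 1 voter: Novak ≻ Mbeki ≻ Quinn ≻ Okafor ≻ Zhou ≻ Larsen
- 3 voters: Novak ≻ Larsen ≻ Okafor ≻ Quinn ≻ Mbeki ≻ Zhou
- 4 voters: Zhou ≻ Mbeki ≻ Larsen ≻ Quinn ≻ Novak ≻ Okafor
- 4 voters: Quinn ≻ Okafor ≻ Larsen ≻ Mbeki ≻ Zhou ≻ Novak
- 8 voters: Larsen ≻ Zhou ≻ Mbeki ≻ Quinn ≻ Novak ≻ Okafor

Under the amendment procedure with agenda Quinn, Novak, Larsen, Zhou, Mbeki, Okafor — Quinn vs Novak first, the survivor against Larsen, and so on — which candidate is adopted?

Larsen

Round 1: Quinn vs Novak — 21–4, Quinn advances.
Round 2: Quinn vs Larsen — 10–15, Larsen advances.
Round 3: Larsen vs Zhou — 18–7, Larsen advances.
Round 4: Larsen vs Mbeki — 18–7, Larsen advances.
Round 5: Larsen vs Okafor — 15–10, Larsen advances.
Larsen survives the agenda.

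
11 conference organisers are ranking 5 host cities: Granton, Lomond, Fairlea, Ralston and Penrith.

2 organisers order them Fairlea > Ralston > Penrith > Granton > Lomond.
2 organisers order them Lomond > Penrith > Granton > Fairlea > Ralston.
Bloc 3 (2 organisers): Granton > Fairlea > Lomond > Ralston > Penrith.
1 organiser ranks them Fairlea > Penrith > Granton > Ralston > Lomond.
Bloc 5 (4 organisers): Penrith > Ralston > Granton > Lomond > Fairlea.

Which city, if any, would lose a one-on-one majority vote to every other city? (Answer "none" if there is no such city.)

Head-to-head results (11 organisers):
Granton vs Lomond: 9 to 2, Granton.
Granton vs Fairlea: Granton preferred on 2+2+4 = 8 ballots; Granton wins 8–3.
Granton–Ralston: Ralston 6–5.
Granton vs Penrith: Granton is ranked higher on 2 ballots, Penrith on 9. Penrith wins 9–2.
Lomond vs Fairlea: 6 to 5, Lomond.
Lomond vs Ralston: Ralston, 7–4.
Lomond vs Penrith: 4 to 7, Penrith.
Fairlea–Ralston: Fairlea 7–4.
Fairlea vs Penrith: Fairlea preferred on 2+2+1 = 5 ballots; Penrith wins 6–5.
Ralston vs Penrith: Ralston is ranked higher on 2+2 = 4 ballots, Penrith on 7. Penrith wins 7–4.
No city is winless: Granton beats Lomond; Lomond beats Fairlea; Fairlea beats Ralston; Ralston beats Granton; Penrith beats Granton. There is no Condorcet loser.

none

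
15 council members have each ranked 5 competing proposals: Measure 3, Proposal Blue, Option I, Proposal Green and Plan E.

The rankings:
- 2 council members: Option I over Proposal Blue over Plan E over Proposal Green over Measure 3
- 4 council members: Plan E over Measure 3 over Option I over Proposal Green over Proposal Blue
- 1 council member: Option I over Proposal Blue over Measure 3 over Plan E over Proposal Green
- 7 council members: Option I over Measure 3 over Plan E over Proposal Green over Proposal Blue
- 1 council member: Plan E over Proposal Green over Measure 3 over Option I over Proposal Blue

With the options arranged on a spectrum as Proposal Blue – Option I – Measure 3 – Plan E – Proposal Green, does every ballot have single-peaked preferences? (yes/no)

Axis positions: Proposal Blue=1, Option I=2, Measure 3=3, Plan E=4, Proposal Green=5.
Ballot type 1: ranking walks positions 2-1-4-5-3; Plan E is ranked above Measure 3 even though Measure 3 lies between Plan E and the peak Option I on the axis — preferences dip and rise again. Not single-peaked.
Ballot type 2 (peak Plan E at position 4): ranking walks positions 4-3-2-5-1, expanding outward from the peak — single-peaked.
Ballot type 3 (peak Option I at position 2): ranking walks positions 2-1-3-4-5, expanding outward from the peak — single-peaked.
Ballot type 4 (peak Option I at position 2): ranking walks positions 2-3-4-5-1, expanding outward from the peak — single-peaked.
Ballot type 5 (peak Plan E at position 4): ranking walks positions 4-5-3-2-1, expanding outward from the peak — single-peaked.
Ballot type 1 violates single-peakedness, so the profile is not single-peaked on this axis.

no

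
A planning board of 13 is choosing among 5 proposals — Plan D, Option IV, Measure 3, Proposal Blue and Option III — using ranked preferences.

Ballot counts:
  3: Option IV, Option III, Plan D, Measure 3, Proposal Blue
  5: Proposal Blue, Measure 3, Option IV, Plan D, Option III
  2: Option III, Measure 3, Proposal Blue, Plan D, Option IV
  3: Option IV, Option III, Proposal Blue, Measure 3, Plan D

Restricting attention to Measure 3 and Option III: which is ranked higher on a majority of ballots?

Option III

Ballots ranking Measure 3 above Option III: 5.
Ballots ranking Option III above Measure 3: 13 − 5 = 8.
Option III wins the head-to-head 8–5.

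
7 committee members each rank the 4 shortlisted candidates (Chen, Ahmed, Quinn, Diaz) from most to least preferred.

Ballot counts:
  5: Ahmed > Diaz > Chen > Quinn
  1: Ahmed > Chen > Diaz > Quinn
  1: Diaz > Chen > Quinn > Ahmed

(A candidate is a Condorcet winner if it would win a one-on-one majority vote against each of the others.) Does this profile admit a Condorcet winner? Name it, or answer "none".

Ahmed

Check each pair by majority over 7 ballots:
Chen vs Ahmed: Ahmed, 6–1.
Chen vs Quinn: Chen wins 7–0.
Chen vs Diaz: Diaz wins 6–1.
Ahmed vs Quinn: Ahmed, 6–1.
Ahmed–Diaz: Ahmed 6–1.
Quinn–Diaz: Diaz 7–0.
Only Ahmed has no losses; Ahmed is the Condorcet winner.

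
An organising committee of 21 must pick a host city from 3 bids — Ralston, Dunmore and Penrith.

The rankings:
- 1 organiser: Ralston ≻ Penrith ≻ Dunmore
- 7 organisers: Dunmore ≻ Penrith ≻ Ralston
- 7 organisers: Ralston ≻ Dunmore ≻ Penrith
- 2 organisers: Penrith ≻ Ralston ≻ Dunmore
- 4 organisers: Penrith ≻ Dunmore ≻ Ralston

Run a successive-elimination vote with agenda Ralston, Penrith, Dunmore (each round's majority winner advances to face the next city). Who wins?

Dunmore

Round 1: Ralston vs Penrith — 8–13, Penrith advances.
Round 2: Penrith vs Dunmore — 7–14, Dunmore advances.
The agenda winner is Dunmore.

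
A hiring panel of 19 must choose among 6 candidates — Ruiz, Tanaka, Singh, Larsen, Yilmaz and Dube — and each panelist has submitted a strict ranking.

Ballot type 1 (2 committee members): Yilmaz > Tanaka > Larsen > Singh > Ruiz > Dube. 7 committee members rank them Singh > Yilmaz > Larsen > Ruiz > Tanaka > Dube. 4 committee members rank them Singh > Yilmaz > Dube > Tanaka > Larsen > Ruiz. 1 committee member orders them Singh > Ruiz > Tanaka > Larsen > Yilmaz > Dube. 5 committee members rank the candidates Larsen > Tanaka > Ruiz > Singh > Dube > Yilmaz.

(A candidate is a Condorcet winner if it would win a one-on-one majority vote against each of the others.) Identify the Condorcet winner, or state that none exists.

Pairwise majorities:
Ruiz vs Tanaka: Ruiz preferred on 7+1 = 8 ballots; Tanaka wins 11–8.
Ruiz vs Singh: Ruiz preferred on 5 ballots; Singh wins 14–5.
Ruiz vs Larsen: Ruiz is ranked higher on 1 ballot, Larsen on 18. Larsen wins 18–1.
Ruiz vs Yilmaz: 6 to 13, Yilmaz.
Ruiz vs Dube: Ruiz is ranked higher on 2+7+1+5 = 15 ballots, Dube on 4. Ruiz wins 15–4.
Tanaka vs Singh: 7 to 12, Singh.
Tanaka vs Larsen: 7 to 12, Larsen.
Tanaka vs Yilmaz: 1+5 = 6 for Tanaka, 13 for Yilmaz — Yilmaz by 13–6.
Tanaka vs Dube: Tanaka is ranked higher on 2+7+1+5 = 15 ballots, Dube on 4. Tanaka wins 15–4.
Singh vs Larsen: 12 to 7, Singh.
Singh vs Yilmaz: 17 to 2, Singh.
Singh vs Dube: 19 to 0, Singh.
Larsen vs Yilmaz: Larsen is ranked higher on 1+5 = 6 ballots, Yilmaz on 13. Yilmaz wins 13–6.
Larsen vs Dube: Larsen preferred on 2+7+1+5 = 15 ballots; Larsen wins 15–4.
Yilmaz vs Dube: Yilmaz preferred on 2+7+4+1 = 14 ballots; Yilmaz wins 14–5.
Singh beats each of Ruiz, Tanaka, Larsen, Yilmaz, Dube — Singh is the Condorcet winner.

Singh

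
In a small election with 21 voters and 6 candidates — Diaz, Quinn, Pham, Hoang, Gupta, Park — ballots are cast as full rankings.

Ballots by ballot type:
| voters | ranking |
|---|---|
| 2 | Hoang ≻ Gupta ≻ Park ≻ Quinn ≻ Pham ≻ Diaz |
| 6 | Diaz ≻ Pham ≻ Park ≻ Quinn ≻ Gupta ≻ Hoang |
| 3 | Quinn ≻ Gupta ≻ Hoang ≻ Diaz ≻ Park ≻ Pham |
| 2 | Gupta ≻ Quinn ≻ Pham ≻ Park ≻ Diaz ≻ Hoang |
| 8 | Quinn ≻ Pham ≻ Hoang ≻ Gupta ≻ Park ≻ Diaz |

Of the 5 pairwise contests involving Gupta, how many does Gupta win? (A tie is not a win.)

Gupta against each rival (21 voters):
Gupta vs Diaz: Gupta, 15–6.
Gupta vs Quinn: 2+2 = 4 for Gupta, 17 for Quinn — Quinn by 17–4.
Gupta–Pham: Pham 14–7.
Gupta vs Hoang: Gupta preferred on 6+3+2 = 11 ballots; Gupta wins 11–10.
Gupta vs Park: 15 to 6, Gupta.
Gupta beats Diaz, Hoang, Park; loses to Quinn, Pham — 3 pairwise wins.

3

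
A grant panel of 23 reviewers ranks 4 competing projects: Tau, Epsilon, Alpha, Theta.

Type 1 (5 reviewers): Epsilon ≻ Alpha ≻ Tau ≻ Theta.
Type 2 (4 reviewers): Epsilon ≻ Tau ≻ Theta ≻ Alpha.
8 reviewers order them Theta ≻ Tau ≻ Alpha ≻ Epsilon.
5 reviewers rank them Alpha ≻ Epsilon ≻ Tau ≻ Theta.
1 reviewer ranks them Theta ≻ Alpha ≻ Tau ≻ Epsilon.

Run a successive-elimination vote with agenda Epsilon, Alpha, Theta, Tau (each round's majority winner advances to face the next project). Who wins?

Round 1: Epsilon vs Alpha — 9–14, Alpha advances.
Round 2: Alpha vs Theta — 10–13, Theta advances.
Round 3: Theta vs Tau — 9–14, Tau advances.
Tau survives the agenda.

Tau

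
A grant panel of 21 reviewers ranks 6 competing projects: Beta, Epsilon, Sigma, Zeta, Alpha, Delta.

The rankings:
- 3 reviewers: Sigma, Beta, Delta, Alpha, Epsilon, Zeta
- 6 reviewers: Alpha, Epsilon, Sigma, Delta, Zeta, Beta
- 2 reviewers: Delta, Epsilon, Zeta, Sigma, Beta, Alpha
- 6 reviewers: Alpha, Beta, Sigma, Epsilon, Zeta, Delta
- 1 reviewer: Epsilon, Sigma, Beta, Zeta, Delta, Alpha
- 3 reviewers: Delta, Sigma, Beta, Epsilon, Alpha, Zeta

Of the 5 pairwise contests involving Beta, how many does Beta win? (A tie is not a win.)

Beta against each rival (21 reviewers):
Beta vs Epsilon: Beta wins 12–9.
Beta vs Sigma: Beta preferred on 6 ballots; Sigma wins 15–6.
Beta–Zeta: Beta 13–8.
Beta vs Alpha: Beta preferred on 3+2+1+3 = 9 ballots; Alpha wins 12–9.
Beta vs Delta: Beta is ranked higher on 3+6+1 = 10 ballots, Delta on 11. Delta wins 11–10.
Beta beats Epsilon, Zeta; loses to Sigma, Alpha, Delta — 2 pairwise wins.

2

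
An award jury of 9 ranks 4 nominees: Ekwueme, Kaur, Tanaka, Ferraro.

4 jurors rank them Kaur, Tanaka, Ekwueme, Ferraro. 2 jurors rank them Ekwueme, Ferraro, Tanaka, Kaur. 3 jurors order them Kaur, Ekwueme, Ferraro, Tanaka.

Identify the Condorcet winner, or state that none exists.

Kaur

Head-to-head results (9 jurors):
Ekwueme–Kaur: Kaur 7–2.
Ekwueme vs Tanaka: Ekwueme, 5–4.
Ekwueme vs Ferraro: Ekwueme wins 9–0.
Kaur vs Tanaka: Kaur, 7–2.
Kaur vs Ferraro: Kaur wins 7–2.
Tanaka–Ferraro: Ferraro 5–4.
Kaur defeats every rival head-to-head and is the Condorcet winner.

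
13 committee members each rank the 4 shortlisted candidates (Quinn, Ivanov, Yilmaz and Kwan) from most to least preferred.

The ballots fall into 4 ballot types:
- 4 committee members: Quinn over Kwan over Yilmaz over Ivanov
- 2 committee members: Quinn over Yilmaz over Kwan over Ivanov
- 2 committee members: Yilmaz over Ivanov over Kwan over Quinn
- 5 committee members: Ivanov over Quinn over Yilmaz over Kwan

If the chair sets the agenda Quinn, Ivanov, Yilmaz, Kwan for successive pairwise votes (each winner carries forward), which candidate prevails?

Round 1: Quinn vs Ivanov — 6–7, Ivanov advances.
Round 2: Ivanov vs Yilmaz — 5–8, Yilmaz advances.
Round 3: Yilmaz vs Kwan — 9–4, Yilmaz advances.
Yilmaz survives the agenda.

Yilmaz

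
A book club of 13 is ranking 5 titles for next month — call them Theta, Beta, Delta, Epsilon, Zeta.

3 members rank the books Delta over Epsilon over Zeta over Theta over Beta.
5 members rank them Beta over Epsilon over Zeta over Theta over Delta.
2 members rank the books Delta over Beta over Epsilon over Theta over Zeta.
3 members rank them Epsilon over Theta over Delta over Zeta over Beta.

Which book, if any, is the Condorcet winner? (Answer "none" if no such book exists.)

Pairwise majorities:
Theta–Beta: Beta 7–6.
Theta vs Delta: Theta wins 8–5.
Theta vs Epsilon: 0 for Theta, 13 for Epsilon — Epsilon by 13–0.
Theta vs Zeta: Theta preferred on 2+3 = 5 ballots; Zeta wins 8–5.
Beta vs Delta: Delta, 8–5.
Beta vs Epsilon: Beta preferred on 5+2 = 7 ballots; Beta wins 7–6.
Beta vs Zeta: Beta wins 7–6.
Delta vs Epsilon: Epsilon, 8–5.
Delta vs Zeta: Delta wins 8–5.
Epsilon vs Zeta: Epsilon, 13–0.
No book is unbeaten: Theta loses to Beta; Beta loses to Delta; Delta loses to Theta; Epsilon loses to Beta; Zeta loses to Beta. In particular Theta beats Delta beats Beta beats Theta is a majority cycle — no Condorcet winner exists.

none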